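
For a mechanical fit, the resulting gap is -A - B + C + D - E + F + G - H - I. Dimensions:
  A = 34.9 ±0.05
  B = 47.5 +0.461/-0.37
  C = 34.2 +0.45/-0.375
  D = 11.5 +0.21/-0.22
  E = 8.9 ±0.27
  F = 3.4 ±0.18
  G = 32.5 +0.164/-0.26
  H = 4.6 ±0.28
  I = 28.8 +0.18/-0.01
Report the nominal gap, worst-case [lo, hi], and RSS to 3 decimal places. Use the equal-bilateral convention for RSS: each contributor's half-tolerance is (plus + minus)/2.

Stack each dimension's contribution:
  -A: nom -34.900 → Σnom=-34.900; wc +0.050/-0.050 → slack +0.050/-0.050; half-tol=0.050, Σhalf²=0.002500
  -B: nom -47.500 → Σnom=-82.400; wc +0.370/-0.461 → slack +0.420/-0.511; half-tol=0.415, Σhalf²=0.175140
  +C: nom +34.200 → Σnom=-48.200; wc +0.450/-0.375 → slack +0.870/-0.886; half-tol=0.412, Σhalf²=0.345297
  +D: nom +11.500 → Σnom=-36.700; wc +0.210/-0.220 → slack +1.080/-1.106; half-tol=0.215, Σhalf²=0.391522
  -E: nom -8.900 → Σnom=-45.600; wc +0.270/-0.270 → slack +1.350/-1.376; half-tol=0.270, Σhalf²=0.464422
  +F: nom +3.400 → Σnom=-42.200; wc +0.180/-0.180 → slack +1.530/-1.556; half-tol=0.180, Σhalf²=0.496822
  +G: nom +32.500 → Σnom=-9.700; wc +0.164/-0.260 → slack +1.694/-1.816; half-tol=0.212, Σhalf²=0.541766
  -H: nom -4.600 → Σnom=-14.300; wc +0.280/-0.280 → slack +1.974/-2.096; half-tol=0.280, Σhalf²=0.620166
  -I: nom -28.800 → Σnom=-43.100; wc +0.010/-0.180 → slack +1.984/-2.276; half-tol=0.095, Σhalf²=0.629190
Nominal = -43.100. Worst-case = [-43.100 - 2.276, -43.100 + 1.984] = [-45.376, -41.116]. RSS = √0.629190 = 0.793.

nominal=-43.100 wc=[-45.376,-41.116] rss=0.793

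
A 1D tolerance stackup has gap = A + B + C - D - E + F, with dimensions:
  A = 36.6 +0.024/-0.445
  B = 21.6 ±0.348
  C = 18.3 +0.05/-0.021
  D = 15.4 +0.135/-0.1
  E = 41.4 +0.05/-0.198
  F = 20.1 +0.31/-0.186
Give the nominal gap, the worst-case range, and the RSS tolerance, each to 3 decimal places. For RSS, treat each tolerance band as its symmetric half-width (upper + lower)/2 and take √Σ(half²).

Stack each dimension's contribution:
  +A: nom +36.600 → Σnom=36.600; wc +0.024/-0.445 → slack +0.024/-0.445; half-tol=0.235, Σhalf²=0.054990
  +B: nom +21.600 → Σnom=58.200; wc +0.348/-0.348 → slack +0.372/-0.793; half-tol=0.348, Σhalf²=0.176094
  +C: nom +18.300 → Σnom=76.500; wc +0.050/-0.021 → slack +0.422/-0.814; half-tol=0.036, Σhalf²=0.177354
  -D: nom -15.400 → Σnom=61.100; wc +0.100/-0.135 → slack +0.522/-0.949; half-tol=0.118, Σhalf²=0.191161
  -E: nom -41.400 → Σnom=19.700; wc +0.198/-0.050 → slack +0.720/-0.999; half-tol=0.124, Σhalf²=0.206537
  +F: nom +20.100 → Σnom=39.800; wc +0.310/-0.186 → slack +1.030/-1.185; half-tol=0.248, Σhalf²=0.268041
Nominal = 39.800. Worst-case = [39.800 - 1.185, 39.800 + 1.030] = [38.615, 40.830]. RSS = √0.268041 = 0.518.

nominal=39.800 wc=[38.615,40.830] rss=0.518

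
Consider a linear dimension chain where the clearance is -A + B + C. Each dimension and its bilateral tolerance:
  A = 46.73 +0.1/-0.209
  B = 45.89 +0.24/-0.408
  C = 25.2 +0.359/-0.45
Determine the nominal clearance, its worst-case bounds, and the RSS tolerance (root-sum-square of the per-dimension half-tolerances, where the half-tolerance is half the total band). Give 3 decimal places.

Stack each dimension's contribution:
  -A: nom -46.730 → Σnom=-46.730; wc +0.209/-0.100 → slack +0.209/-0.100; half-tol=0.154, Σhalf²=0.023870
  +B: nom +45.890 → Σnom=-0.840; wc +0.240/-0.408 → slack +0.449/-0.508; half-tol=0.324, Σhalf²=0.128846
  +C: nom +25.200 → Σnom=24.360; wc +0.359/-0.450 → slack +0.808/-0.958; half-tol=0.404, Σhalf²=0.292466
Nominal = 24.360. Worst-case = [24.360 - 0.958, 24.360 + 0.808] = [23.402, 25.168]. RSS = √0.292466 = 0.541.

nominal=24.360 wc=[23.402,25.168] rss=0.541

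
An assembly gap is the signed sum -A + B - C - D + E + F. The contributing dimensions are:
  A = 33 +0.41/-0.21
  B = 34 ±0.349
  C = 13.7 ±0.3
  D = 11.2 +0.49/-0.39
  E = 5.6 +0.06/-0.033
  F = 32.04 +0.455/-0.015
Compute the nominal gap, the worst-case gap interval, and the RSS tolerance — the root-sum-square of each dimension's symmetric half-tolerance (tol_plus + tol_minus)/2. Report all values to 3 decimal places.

nominal=13.740 wc=[12.143,15.504] rss=0.748

Stack each dimension's contribution:
  -A: nom -33.000 → Σnom=-33.000; wc +0.210/-0.410 → slack +0.210/-0.410; half-tol=0.310, Σhalf²=0.096100
  +B: nom +34.000 → Σnom=1.000; wc +0.349/-0.349 → slack +0.559/-0.759; half-tol=0.349, Σhalf²=0.217901
  -C: nom -13.700 → Σnom=-12.700; wc +0.300/-0.300 → slack +0.859/-1.059; half-tol=0.300, Σhalf²=0.307901
  -D: nom -11.200 → Σnom=-23.900; wc +0.390/-0.490 → slack +1.249/-1.549; half-tol=0.440, Σhalf²=0.501501
  +E: nom +5.600 → Σnom=-18.300; wc +0.060/-0.033 → slack +1.309/-1.582; half-tol=0.046, Σhalf²=0.503663
  +F: nom +32.040 → Σnom=13.740; wc +0.455/-0.015 → slack +1.764/-1.597; half-tol=0.235, Σhalf²=0.558888
Nominal = 13.740. Worst-case = [13.740 - 1.597, 13.740 + 1.764] = [12.143, 15.504]. RSS = √0.558888 = 0.748.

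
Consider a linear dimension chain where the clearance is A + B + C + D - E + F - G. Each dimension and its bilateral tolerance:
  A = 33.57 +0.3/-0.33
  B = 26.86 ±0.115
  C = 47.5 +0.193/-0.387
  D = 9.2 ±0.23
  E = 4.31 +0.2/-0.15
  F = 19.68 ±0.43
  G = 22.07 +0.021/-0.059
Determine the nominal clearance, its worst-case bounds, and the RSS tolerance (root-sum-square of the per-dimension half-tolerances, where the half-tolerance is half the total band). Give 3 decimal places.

Stack each dimension's contribution:
  +A: nom +33.570 → Σnom=33.570; wc +0.300/-0.330 → slack +0.300/-0.330; half-tol=0.315, Σhalf²=0.099225
  +B: nom +26.860 → Σnom=60.430; wc +0.115/-0.115 → slack +0.415/-0.445; half-tol=0.115, Σhalf²=0.112450
  +C: nom +47.500 → Σnom=107.930; wc +0.193/-0.387 → slack +0.608/-0.832; half-tol=0.290, Σhalf²=0.196550
  +D: nom +9.200 → Σnom=117.130; wc +0.230/-0.230 → slack +0.838/-1.062; half-tol=0.230, Σhalf²=0.249450
  -E: nom -4.310 → Σnom=112.820; wc +0.150/-0.200 → slack +0.988/-1.262; half-tol=0.175, Σhalf²=0.280075
  +F: nom +19.680 → Σnom=132.500; wc +0.430/-0.430 → slack +1.418/-1.692; half-tol=0.430, Σhalf²=0.464975
  -G: nom -22.070 → Σnom=110.430; wc +0.059/-0.021 → slack +1.477/-1.713; half-tol=0.040, Σhalf²=0.466575
Nominal = 110.430. Worst-case = [110.430 - 1.713, 110.430 + 1.477] = [108.717, 111.907]. RSS = √0.466575 = 0.683.

nominal=110.430 wc=[108.717,111.907] rss=0.683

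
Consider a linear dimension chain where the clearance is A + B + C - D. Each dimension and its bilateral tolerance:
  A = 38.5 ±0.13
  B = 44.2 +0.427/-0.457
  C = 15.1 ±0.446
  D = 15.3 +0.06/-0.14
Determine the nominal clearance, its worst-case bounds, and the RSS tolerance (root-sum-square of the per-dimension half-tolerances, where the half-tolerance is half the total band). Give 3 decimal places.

nominal=82.500 wc=[81.407,83.643] rss=0.649

Stack each dimension's contribution:
  +A: nom +38.500 → Σnom=38.500; wc +0.130/-0.130 → slack +0.130/-0.130; half-tol=0.130, Σhalf²=0.016900
  +B: nom +44.200 → Σnom=82.700; wc +0.427/-0.457 → slack +0.557/-0.587; half-tol=0.442, Σhalf²=0.212264
  +C: nom +15.100 → Σnom=97.800; wc +0.446/-0.446 → slack +1.003/-1.033; half-tol=0.446, Σhalf²=0.411180
  -D: nom -15.300 → Σnom=82.500; wc +0.140/-0.060 → slack +1.143/-1.093; half-tol=0.100, Σhalf²=0.421180
Nominal = 82.500. Worst-case = [82.500 - 1.093, 82.500 + 1.143] = [81.407, 83.643]. RSS = √0.421180 = 0.649.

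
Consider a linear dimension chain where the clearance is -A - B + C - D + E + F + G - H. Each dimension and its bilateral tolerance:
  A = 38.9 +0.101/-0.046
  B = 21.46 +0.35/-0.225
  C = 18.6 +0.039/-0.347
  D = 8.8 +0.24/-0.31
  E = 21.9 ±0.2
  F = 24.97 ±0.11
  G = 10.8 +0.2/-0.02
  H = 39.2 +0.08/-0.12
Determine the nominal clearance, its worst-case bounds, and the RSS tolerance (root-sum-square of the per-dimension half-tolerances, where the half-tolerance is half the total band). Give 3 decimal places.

Stack each dimension's contribution:
  -A: nom -38.900 → Σnom=-38.900; wc +0.046/-0.101 → slack +0.046/-0.101; half-tol=0.074, Σhalf²=0.005402
  -B: nom -21.460 → Σnom=-60.360; wc +0.225/-0.350 → slack +0.271/-0.451; half-tol=0.287, Σhalf²=0.088058
  +C: nom +18.600 → Σnom=-41.760; wc +0.039/-0.347 → slack +0.310/-0.798; half-tol=0.193, Σhalf²=0.125307
  -D: nom -8.800 → Σnom=-50.560; wc +0.310/-0.240 → slack +0.620/-1.038; half-tol=0.275, Σhalf²=0.200932
  +E: nom +21.900 → Σnom=-28.660; wc +0.200/-0.200 → slack +0.820/-1.238; half-tol=0.200, Σhalf²=0.240932
  +F: nom +24.970 → Σnom=-3.690; wc +0.110/-0.110 → slack +0.930/-1.348; half-tol=0.110, Σhalf²=0.253032
  +G: nom +10.800 → Σnom=7.110; wc +0.200/-0.020 → slack +1.130/-1.368; half-tol=0.110, Σhalf²=0.265132
  -H: nom -39.200 → Σnom=-32.090; wc +0.120/-0.080 → slack +1.250/-1.448; half-tol=0.100, Σhalf²=0.275133
Nominal = -32.090. Worst-case = [-32.090 - 1.448, -32.090 + 1.250] = [-33.538, -30.840]. RSS = √0.275133 = 0.525.

nominal=-32.090 wc=[-33.538,-30.840] rss=0.525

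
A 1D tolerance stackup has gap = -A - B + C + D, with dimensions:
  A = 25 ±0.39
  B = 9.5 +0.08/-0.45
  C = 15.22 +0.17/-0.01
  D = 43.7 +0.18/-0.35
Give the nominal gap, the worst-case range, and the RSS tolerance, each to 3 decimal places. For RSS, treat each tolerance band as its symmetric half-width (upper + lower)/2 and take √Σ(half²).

nominal=24.420 wc=[23.590,25.610] rss=0.548

Stack each dimension's contribution:
  -A: nom -25.000 → Σnom=-25.000; wc +0.390/-0.390 → slack +0.390/-0.390; half-tol=0.390, Σhalf²=0.152100
  -B: nom -9.500 → Σnom=-34.500; wc +0.450/-0.080 → slack +0.840/-0.470; half-tol=0.265, Σhalf²=0.222325
  +C: nom +15.220 → Σnom=-19.280; wc +0.170/-0.010 → slack +1.010/-0.480; half-tol=0.090, Σhalf²=0.230425
  +D: nom +43.700 → Σnom=24.420; wc +0.180/-0.350 → slack +1.190/-0.830; half-tol=0.265, Σhalf²=0.300650
Nominal = 24.420. Worst-case = [24.420 - 0.830, 24.420 + 1.190] = [23.590, 25.610]. RSS = √0.300650 = 0.548.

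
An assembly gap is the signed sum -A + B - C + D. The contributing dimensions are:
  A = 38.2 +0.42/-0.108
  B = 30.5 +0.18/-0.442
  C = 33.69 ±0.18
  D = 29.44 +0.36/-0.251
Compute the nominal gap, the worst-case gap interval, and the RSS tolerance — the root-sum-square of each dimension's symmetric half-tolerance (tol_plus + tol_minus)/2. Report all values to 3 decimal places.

Stack each dimension's contribution:
  -A: nom -38.200 → Σnom=-38.200; wc +0.108/-0.420 → slack +0.108/-0.420; half-tol=0.264, Σhalf²=0.069696
  +B: nom +30.500 → Σnom=-7.700; wc +0.180/-0.442 → slack +0.288/-0.862; half-tol=0.311, Σhalf²=0.166417
  -C: nom -33.690 → Σnom=-41.390; wc +0.180/-0.180 → slack +0.468/-1.042; half-tol=0.180, Σhalf²=0.198817
  +D: nom +29.440 → Σnom=-11.950; wc +0.360/-0.251 → slack +0.828/-1.293; half-tol=0.305, Σhalf²=0.292147
Nominal = -11.950. Worst-case = [-11.950 - 1.293, -11.950 + 0.828] = [-13.243, -11.122]. RSS = √0.292147 = 0.541.

nominal=-11.950 wc=[-13.243,-11.122] rss=0.541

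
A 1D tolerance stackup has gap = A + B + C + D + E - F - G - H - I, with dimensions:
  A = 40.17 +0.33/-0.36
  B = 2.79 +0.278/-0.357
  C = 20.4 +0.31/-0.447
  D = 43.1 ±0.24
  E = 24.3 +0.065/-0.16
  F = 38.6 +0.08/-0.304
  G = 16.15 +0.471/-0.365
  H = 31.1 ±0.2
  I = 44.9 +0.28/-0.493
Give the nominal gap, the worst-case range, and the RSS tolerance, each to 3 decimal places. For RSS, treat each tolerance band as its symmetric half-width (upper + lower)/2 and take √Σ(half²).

nominal=0.010 wc=[-2.585,2.595] rss=0.913

Stack each dimension's contribution:
  +A: nom +40.170 → Σnom=40.170; wc +0.330/-0.360 → slack +0.330/-0.360; half-tol=0.345, Σhalf²=0.119025
  +B: nom +2.790 → Σnom=42.960; wc +0.278/-0.357 → slack +0.608/-0.717; half-tol=0.318, Σhalf²=0.219831
  +C: nom +20.400 → Σnom=63.360; wc +0.310/-0.447 → slack +0.918/-1.164; half-tol=0.379, Σhalf²=0.363093
  +D: nom +43.100 → Σnom=106.460; wc +0.240/-0.240 → slack +1.158/-1.404; half-tol=0.240, Σhalf²=0.420693
  +E: nom +24.300 → Σnom=130.760; wc +0.065/-0.160 → slack +1.223/-1.564; half-tol=0.113, Σhalf²=0.433350
  -F: nom -38.600 → Σnom=92.160; wc +0.304/-0.080 → slack +1.527/-1.644; half-tol=0.192, Σhalf²=0.470214
  -G: nom -16.150 → Σnom=76.010; wc +0.365/-0.471 → slack +1.892/-2.115; half-tol=0.418, Σhalf²=0.644938
  -H: nom -31.100 → Σnom=44.910; wc +0.200/-0.200 → slack +2.092/-2.315; half-tol=0.200, Σhalf²=0.684938
  -I: nom -44.900 → Σnom=0.010; wc +0.493/-0.280 → slack +2.585/-2.595; half-tol=0.387, Σhalf²=0.834320
Nominal = 0.010. Worst-case = [0.010 - 2.595, 0.010 + 2.585] = [-2.585, 2.595]. RSS = √0.834320 = 0.913.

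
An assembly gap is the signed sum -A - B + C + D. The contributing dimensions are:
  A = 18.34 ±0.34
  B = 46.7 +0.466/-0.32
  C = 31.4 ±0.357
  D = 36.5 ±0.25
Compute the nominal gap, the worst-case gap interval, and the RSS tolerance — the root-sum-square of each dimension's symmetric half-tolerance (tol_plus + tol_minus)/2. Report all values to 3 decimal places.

nominal=2.860 wc=[1.447,4.127] rss=0.678

Stack each dimension's contribution:
  -A: nom -18.340 → Σnom=-18.340; wc +0.340/-0.340 → slack +0.340/-0.340; half-tol=0.340, Σhalf²=0.115600
  -B: nom -46.700 → Σnom=-65.040; wc +0.320/-0.466 → slack +0.660/-0.806; half-tol=0.393, Σhalf²=0.270049
  +C: nom +31.400 → Σnom=-33.640; wc +0.357/-0.357 → slack +1.017/-1.163; half-tol=0.357, Σhalf²=0.397498
  +D: nom +36.500 → Σnom=2.860; wc +0.250/-0.250 → slack +1.267/-1.413; half-tol=0.250, Σhalf²=0.459998
Nominal = 2.860. Worst-case = [2.860 - 1.413, 2.860 + 1.267] = [1.447, 4.127]. RSS = √0.459998 = 0.678.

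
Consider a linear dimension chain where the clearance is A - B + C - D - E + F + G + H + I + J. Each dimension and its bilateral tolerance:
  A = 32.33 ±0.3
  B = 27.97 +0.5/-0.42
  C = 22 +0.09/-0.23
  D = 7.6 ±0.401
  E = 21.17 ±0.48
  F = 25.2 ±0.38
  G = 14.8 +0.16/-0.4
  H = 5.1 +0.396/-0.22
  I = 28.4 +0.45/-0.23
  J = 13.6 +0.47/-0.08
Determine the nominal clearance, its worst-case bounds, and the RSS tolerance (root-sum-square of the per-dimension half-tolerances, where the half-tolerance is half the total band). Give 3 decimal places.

nominal=84.690 wc=[81.469,88.237] rss=1.108

Stack each dimension's contribution:
  +A: nom +32.330 → Σnom=32.330; wc +0.300/-0.300 → slack +0.300/-0.300; half-tol=0.300, Σhalf²=0.090000
  -B: nom -27.970 → Σnom=4.360; wc +0.420/-0.500 → slack +0.720/-0.800; half-tol=0.460, Σhalf²=0.301600
  +C: nom +22.000 → Σnom=26.360; wc +0.090/-0.230 → slack +0.810/-1.030; half-tol=0.160, Σhalf²=0.327200
  -D: nom -7.600 → Σnom=18.760; wc +0.401/-0.401 → slack +1.211/-1.431; half-tol=0.401, Σhalf²=0.488001
  -E: nom -21.170 → Σnom=-2.410; wc +0.480/-0.480 → slack +1.691/-1.911; half-tol=0.480, Σhalf²=0.718401
  +F: nom +25.200 → Σnom=22.790; wc +0.380/-0.380 → slack +2.071/-2.291; half-tol=0.380, Σhalf²=0.862801
  +G: nom +14.800 → Σnom=37.590; wc +0.160/-0.400 → slack +2.231/-2.691; half-tol=0.280, Σhalf²=0.941201
  +H: nom +5.100 → Σnom=42.690; wc +0.396/-0.220 → slack +2.627/-2.911; half-tol=0.308, Σhalf²=1.036065
  +I: nom +28.400 → Σnom=71.090; wc +0.450/-0.230 → slack +3.077/-3.141; half-tol=0.340, Σhalf²=1.151665
  +J: nom +13.600 → Σnom=84.690; wc +0.470/-0.080 → slack +3.547/-3.221; half-tol=0.275, Σhalf²=1.227290
Nominal = 84.690. Worst-case = [84.690 - 3.221, 84.690 + 3.547] = [81.469, 88.237]. RSS = √1.227290 = 1.108.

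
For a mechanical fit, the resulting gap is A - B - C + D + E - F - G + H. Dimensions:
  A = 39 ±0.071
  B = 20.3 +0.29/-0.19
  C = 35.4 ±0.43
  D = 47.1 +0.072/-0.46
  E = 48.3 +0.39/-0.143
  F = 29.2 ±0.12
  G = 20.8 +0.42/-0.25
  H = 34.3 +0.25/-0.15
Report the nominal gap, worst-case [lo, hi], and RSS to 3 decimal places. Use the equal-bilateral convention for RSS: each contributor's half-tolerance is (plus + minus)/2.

Stack each dimension's contribution:
  +A: nom +39.000 → Σnom=39.000; wc +0.071/-0.071 → slack +0.071/-0.071; half-tol=0.071, Σhalf²=0.005041
  -B: nom -20.300 → Σnom=18.700; wc +0.190/-0.290 → slack +0.261/-0.361; half-tol=0.240, Σhalf²=0.062641
  -C: nom -35.400 → Σnom=-16.700; wc +0.430/-0.430 → slack +0.691/-0.791; half-tol=0.430, Σhalf²=0.247541
  +D: nom +47.100 → Σnom=30.400; wc +0.072/-0.460 → slack +0.763/-1.251; half-tol=0.266, Σhalf²=0.318297
  +E: nom +48.300 → Σnom=78.700; wc +0.390/-0.143 → slack +1.153/-1.394; half-tol=0.267, Σhalf²=0.389319
  -F: nom -29.200 → Σnom=49.500; wc +0.120/-0.120 → slack +1.273/-1.514; half-tol=0.120, Σhalf²=0.403719
  -G: nom -20.800 → Σnom=28.700; wc +0.250/-0.420 → slack +1.523/-1.934; half-tol=0.335, Σhalf²=0.515944
  +H: nom +34.300 → Σnom=63.000; wc +0.250/-0.150 → slack +1.773/-2.084; half-tol=0.200, Σhalf²=0.555944
Nominal = 63.000. Worst-case = [63.000 - 2.084, 63.000 + 1.773] = [60.916, 64.773]. RSS = √0.555944 = 0.746.

nominal=63.000 wc=[60.916,64.773] rss=0.746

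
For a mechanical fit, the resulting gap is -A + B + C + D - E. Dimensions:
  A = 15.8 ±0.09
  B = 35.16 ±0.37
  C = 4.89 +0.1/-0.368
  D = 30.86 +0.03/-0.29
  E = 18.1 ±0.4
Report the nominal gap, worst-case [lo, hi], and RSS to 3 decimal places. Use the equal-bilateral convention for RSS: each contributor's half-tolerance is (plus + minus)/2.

nominal=37.010 wc=[35.492,38.000] rss=0.621

Stack each dimension's contribution:
  -A: nom -15.800 → Σnom=-15.800; wc +0.090/-0.090 → slack +0.090/-0.090; half-tol=0.090, Σhalf²=0.008100
  +B: nom +35.160 → Σnom=19.360; wc +0.370/-0.370 → slack +0.460/-0.460; half-tol=0.370, Σhalf²=0.145000
  +C: nom +4.890 → Σnom=24.250; wc +0.100/-0.368 → slack +0.560/-0.828; half-tol=0.234, Σhalf²=0.199756
  +D: nom +30.860 → Σnom=55.110; wc +0.030/-0.290 → slack +0.590/-1.118; half-tol=0.160, Σhalf²=0.225356
  -E: nom -18.100 → Σnom=37.010; wc +0.400/-0.400 → slack +0.990/-1.518; half-tol=0.400, Σhalf²=0.385356
Nominal = 37.010. Worst-case = [37.010 - 1.518, 37.010 + 0.990] = [35.492, 38.000]. RSS = √0.385356 = 0.621.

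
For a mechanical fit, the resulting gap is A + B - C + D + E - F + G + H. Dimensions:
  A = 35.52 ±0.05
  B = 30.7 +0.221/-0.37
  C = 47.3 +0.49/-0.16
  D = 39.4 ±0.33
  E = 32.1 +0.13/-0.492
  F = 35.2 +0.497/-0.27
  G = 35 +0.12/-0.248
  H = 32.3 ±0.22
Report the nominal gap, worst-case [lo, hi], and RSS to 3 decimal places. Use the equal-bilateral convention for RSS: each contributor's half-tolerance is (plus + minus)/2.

nominal=122.520 wc=[119.823,124.021] rss=0.794

Stack each dimension's contribution:
  +A: nom +35.520 → Σnom=35.520; wc +0.050/-0.050 → slack +0.050/-0.050; half-tol=0.050, Σhalf²=0.002500
  +B: nom +30.700 → Σnom=66.220; wc +0.221/-0.370 → slack +0.271/-0.420; half-tol=0.295, Σhalf²=0.089820
  -C: nom -47.300 → Σnom=18.920; wc +0.160/-0.490 → slack +0.431/-0.910; half-tol=0.325, Σhalf²=0.195445
  +D: nom +39.400 → Σnom=58.320; wc +0.330/-0.330 → slack +0.761/-1.240; half-tol=0.330, Σhalf²=0.304345
  +E: nom +32.100 → Σnom=90.420; wc +0.130/-0.492 → slack +0.891/-1.732; half-tol=0.311, Σhalf²=0.401066
  -F: nom -35.200 → Σnom=55.220; wc +0.270/-0.497 → slack +1.161/-2.229; half-tol=0.384, Σhalf²=0.548139
  +G: nom +35.000 → Σnom=90.220; wc +0.120/-0.248 → slack +1.281/-2.477; half-tol=0.184, Σhalf²=0.581995
  +H: nom +32.300 → Σnom=122.520; wc +0.220/-0.220 → slack +1.501/-2.697; half-tol=0.220, Σhalf²=0.630395
Nominal = 122.520. Worst-case = [122.520 - 2.697, 122.520 + 1.501] = [119.823, 124.021]. RSS = √0.630395 = 0.794.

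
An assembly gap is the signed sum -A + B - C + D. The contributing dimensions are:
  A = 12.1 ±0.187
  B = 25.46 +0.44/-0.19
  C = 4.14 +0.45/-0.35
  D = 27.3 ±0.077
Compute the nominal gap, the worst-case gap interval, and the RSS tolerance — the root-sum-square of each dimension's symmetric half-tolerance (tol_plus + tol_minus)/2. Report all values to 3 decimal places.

Stack each dimension's contribution:
  -A: nom -12.100 → Σnom=-12.100; wc +0.187/-0.187 → slack +0.187/-0.187; half-tol=0.187, Σhalf²=0.034969
  +B: nom +25.460 → Σnom=13.360; wc +0.440/-0.190 → slack +0.627/-0.377; half-tol=0.315, Σhalf²=0.134194
  -C: nom -4.140 → Σnom=9.220; wc +0.350/-0.450 → slack +0.977/-0.827; half-tol=0.400, Σhalf²=0.294194
  +D: nom +27.300 → Σnom=36.520; wc +0.077/-0.077 → slack +1.054/-0.904; half-tol=0.077, Σhalf²=0.300123
Nominal = 36.520. Worst-case = [36.520 - 0.904, 36.520 + 1.054] = [35.616, 37.574]. RSS = √0.300123 = 0.548.

nominal=36.520 wc=[35.616,37.574] rss=0.548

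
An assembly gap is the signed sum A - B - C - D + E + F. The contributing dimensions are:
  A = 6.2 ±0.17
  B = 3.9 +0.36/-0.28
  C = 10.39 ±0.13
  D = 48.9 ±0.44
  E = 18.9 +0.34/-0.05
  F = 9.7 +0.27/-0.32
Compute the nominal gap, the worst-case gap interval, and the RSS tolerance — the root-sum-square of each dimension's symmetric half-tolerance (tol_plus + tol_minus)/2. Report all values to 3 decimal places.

Stack each dimension's contribution:
  +A: nom +6.200 → Σnom=6.200; wc +0.170/-0.170 → slack +0.170/-0.170; half-tol=0.170, Σhalf²=0.028900
  -B: nom -3.900 → Σnom=2.300; wc +0.280/-0.360 → slack +0.450/-0.530; half-tol=0.320, Σhalf²=0.131300
  -C: nom -10.390 → Σnom=-8.090; wc +0.130/-0.130 → slack +0.580/-0.660; half-tol=0.130, Σhalf²=0.148200
  -D: nom -48.900 → Σnom=-56.990; wc +0.440/-0.440 → slack +1.020/-1.100; half-tol=0.440, Σhalf²=0.341800
  +E: nom +18.900 → Σnom=-38.090; wc +0.340/-0.050 → slack +1.360/-1.150; half-tol=0.195, Σhalf²=0.379825
  +F: nom +9.700 → Σnom=-28.390; wc +0.270/-0.320 → slack +1.630/-1.470; half-tol=0.295, Σhalf²=0.466850
Nominal = -28.390. Worst-case = [-28.390 - 1.470, -28.390 + 1.630] = [-29.860, -26.760]. RSS = √0.466850 = 0.683.

nominal=-28.390 wc=[-29.860,-26.760] rss=0.683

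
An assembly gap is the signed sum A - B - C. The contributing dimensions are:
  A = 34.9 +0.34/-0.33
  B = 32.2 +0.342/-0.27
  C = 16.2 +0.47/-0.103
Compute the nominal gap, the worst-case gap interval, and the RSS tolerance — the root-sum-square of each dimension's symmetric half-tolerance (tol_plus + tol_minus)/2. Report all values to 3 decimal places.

Stack each dimension's contribution:
  +A: nom +34.900 → Σnom=34.900; wc +0.340/-0.330 → slack +0.340/-0.330; half-tol=0.335, Σhalf²=0.112225
  -B: nom -32.200 → Σnom=2.700; wc +0.270/-0.342 → slack +0.610/-0.672; half-tol=0.306, Σhalf²=0.205861
  -C: nom -16.200 → Σnom=-13.500; wc +0.103/-0.470 → slack +0.713/-1.142; half-tol=0.286, Σhalf²=0.287943
Nominal = -13.500. Worst-case = [-13.500 - 1.142, -13.500 + 0.713] = [-14.642, -12.787]. RSS = √0.287943 = 0.537.

nominal=-13.500 wc=[-14.642,-12.787] rss=0.537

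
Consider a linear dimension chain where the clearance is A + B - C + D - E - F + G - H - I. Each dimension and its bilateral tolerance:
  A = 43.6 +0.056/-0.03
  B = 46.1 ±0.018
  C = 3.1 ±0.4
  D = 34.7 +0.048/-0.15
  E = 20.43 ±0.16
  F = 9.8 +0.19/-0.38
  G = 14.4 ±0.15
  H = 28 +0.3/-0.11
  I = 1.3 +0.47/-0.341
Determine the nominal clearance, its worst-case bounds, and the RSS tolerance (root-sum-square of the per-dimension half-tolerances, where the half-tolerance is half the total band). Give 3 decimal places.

nominal=76.170 wc=[74.302,77.833] rss=0.713

Stack each dimension's contribution:
  +A: nom +43.600 → Σnom=43.600; wc +0.056/-0.030 → slack +0.056/-0.030; half-tol=0.043, Σhalf²=0.001849
  +B: nom +46.100 → Σnom=89.700; wc +0.018/-0.018 → slack +0.074/-0.048; half-tol=0.018, Σhalf²=0.002173
  -C: nom -3.100 → Σnom=86.600; wc +0.400/-0.400 → slack +0.474/-0.448; half-tol=0.400, Σhalf²=0.162173
  +D: nom +34.700 → Σnom=121.300; wc +0.048/-0.150 → slack +0.522/-0.598; half-tol=0.099, Σhalf²=0.171974
  -E: nom -20.430 → Σnom=100.870; wc +0.160/-0.160 → slack +0.682/-0.758; half-tol=0.160, Σhalf²=0.197574
  -F: nom -9.800 → Σnom=91.070; wc +0.380/-0.190 → slack +1.062/-0.948; half-tol=0.285, Σhalf²=0.278799
  +G: nom +14.400 → Σnom=105.470; wc +0.150/-0.150 → slack +1.212/-1.098; half-tol=0.150, Σhalf²=0.301299
  -H: nom -28.000 → Σnom=77.470; wc +0.110/-0.300 → slack +1.322/-1.398; half-tol=0.205, Σhalf²=0.343324
  -I: nom -1.300 → Σnom=76.170; wc +0.341/-0.470 → slack +1.663/-1.868; half-tol=0.405, Σhalf²=0.507754
Nominal = 76.170. Worst-case = [76.170 - 1.868, 76.170 + 1.663] = [74.302, 77.833]. RSS = √0.507754 = 0.713.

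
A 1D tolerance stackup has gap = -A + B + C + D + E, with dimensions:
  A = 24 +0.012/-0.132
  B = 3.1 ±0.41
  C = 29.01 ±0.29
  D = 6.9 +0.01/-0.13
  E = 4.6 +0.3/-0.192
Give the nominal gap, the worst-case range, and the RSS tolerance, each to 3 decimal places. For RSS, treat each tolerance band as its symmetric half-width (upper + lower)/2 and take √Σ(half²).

nominal=19.610 wc=[18.576,20.752] rss=0.568

Stack each dimension's contribution:
  -A: nom -24.000 → Σnom=-24.000; wc +0.132/-0.012 → slack +0.132/-0.012; half-tol=0.072, Σhalf²=0.005184
  +B: nom +3.100 → Σnom=-20.900; wc +0.410/-0.410 → slack +0.542/-0.422; half-tol=0.410, Σhalf²=0.173284
  +C: nom +29.010 → Σnom=8.110; wc +0.290/-0.290 → slack +0.832/-0.712; half-tol=0.290, Σhalf²=0.257384
  +D: nom +6.900 → Σnom=15.010; wc +0.010/-0.130 → slack +0.842/-0.842; half-tol=0.070, Σhalf²=0.262284
  +E: nom +4.600 → Σnom=19.610; wc +0.300/-0.192 → slack +1.142/-1.034; half-tol=0.246, Σhalf²=0.322800
Nominal = 19.610. Worst-case = [19.610 - 1.034, 19.610 + 1.142] = [18.576, 20.752]. RSS = √0.322800 = 0.568.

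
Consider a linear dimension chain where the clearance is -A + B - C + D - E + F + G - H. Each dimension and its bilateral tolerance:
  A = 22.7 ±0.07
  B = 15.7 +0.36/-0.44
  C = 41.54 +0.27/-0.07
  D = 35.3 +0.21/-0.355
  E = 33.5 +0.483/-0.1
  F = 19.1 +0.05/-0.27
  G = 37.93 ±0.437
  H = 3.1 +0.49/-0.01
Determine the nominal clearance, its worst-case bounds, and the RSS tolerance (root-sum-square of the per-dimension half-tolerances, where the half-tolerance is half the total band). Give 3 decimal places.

nominal=7.190 wc=[4.375,8.497] rss=0.799

Stack each dimension's contribution:
  -A: nom -22.700 → Σnom=-22.700; wc +0.070/-0.070 → slack +0.070/-0.070; half-tol=0.070, Σhalf²=0.004900
  +B: nom +15.700 → Σnom=-7.000; wc +0.360/-0.440 → slack +0.430/-0.510; half-tol=0.400, Σhalf²=0.164900
  -C: nom -41.540 → Σnom=-48.540; wc +0.070/-0.270 → slack +0.500/-0.780; half-tol=0.170, Σhalf²=0.193800
  +D: nom +35.300 → Σnom=-13.240; wc +0.210/-0.355 → slack +0.710/-1.135; half-tol=0.282, Σhalf²=0.273606
  -E: nom -33.500 → Σnom=-46.740; wc +0.100/-0.483 → slack +0.810/-1.618; half-tol=0.291, Σhalf²=0.358578
  +F: nom +19.100 → Σnom=-27.640; wc +0.050/-0.270 → slack +0.860/-1.888; half-tol=0.160, Σhalf²=0.384178
  +G: nom +37.930 → Σnom=10.290; wc +0.437/-0.437 → slack +1.297/-2.325; half-tol=0.437, Σhalf²=0.575147
  -H: nom -3.100 → Σnom=7.190; wc +0.010/-0.490 → slack +1.307/-2.815; half-tol=0.250, Σhalf²=0.637647
Nominal = 7.190. Worst-case = [7.190 - 2.815, 7.190 + 1.307] = [4.375, 8.497]. RSS = √0.637647 = 0.799.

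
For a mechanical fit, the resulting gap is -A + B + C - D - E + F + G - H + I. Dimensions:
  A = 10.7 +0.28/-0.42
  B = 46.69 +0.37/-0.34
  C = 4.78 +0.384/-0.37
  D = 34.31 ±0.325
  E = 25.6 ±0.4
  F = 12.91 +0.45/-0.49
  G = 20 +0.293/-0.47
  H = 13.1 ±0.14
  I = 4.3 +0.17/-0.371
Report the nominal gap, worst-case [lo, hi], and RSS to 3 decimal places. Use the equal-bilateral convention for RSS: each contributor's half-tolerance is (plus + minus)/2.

nominal=4.970 wc=[1.784,7.922] rss=1.056

Stack each dimension's contribution:
  -A: nom -10.700 → Σnom=-10.700; wc +0.420/-0.280 → slack +0.420/-0.280; half-tol=0.350, Σhalf²=0.122500
  +B: nom +46.690 → Σnom=35.990; wc +0.370/-0.340 → slack +0.790/-0.620; half-tol=0.355, Σhalf²=0.248525
  +C: nom +4.780 → Σnom=40.770; wc +0.384/-0.370 → slack +1.174/-0.990; half-tol=0.377, Σhalf²=0.390654
  -D: nom -34.310 → Σnom=6.460; wc +0.325/-0.325 → slack +1.499/-1.315; half-tol=0.325, Σhalf²=0.496279
  -E: nom -25.600 → Σnom=-19.140; wc +0.400/-0.400 → slack +1.899/-1.715; half-tol=0.400, Σhalf²=0.656279
  +F: nom +12.910 → Σnom=-6.230; wc +0.450/-0.490 → slack +2.349/-2.205; half-tol=0.470, Σhalf²=0.877179
  +G: nom +20.000 → Σnom=13.770; wc +0.293/-0.470 → slack +2.642/-2.675; half-tol=0.381, Σhalf²=1.022721
  -H: nom -13.100 → Σnom=0.670; wc +0.140/-0.140 → slack +2.782/-2.815; half-tol=0.140, Σhalf²=1.042321
  +I: nom +4.300 → Σnom=4.970; wc +0.170/-0.371 → slack +2.952/-3.186; half-tol=0.271, Σhalf²=1.115492
Nominal = 4.970. Worst-case = [4.970 - 3.186, 4.970 + 2.952] = [1.784, 7.922]. RSS = √1.115492 = 1.056.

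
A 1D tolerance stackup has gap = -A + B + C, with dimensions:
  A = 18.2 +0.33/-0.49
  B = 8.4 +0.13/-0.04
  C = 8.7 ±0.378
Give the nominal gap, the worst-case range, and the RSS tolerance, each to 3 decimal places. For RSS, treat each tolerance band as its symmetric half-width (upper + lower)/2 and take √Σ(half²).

Stack each dimension's contribution:
  -A: nom -18.200 → Σnom=-18.200; wc +0.490/-0.330 → slack +0.490/-0.330; half-tol=0.410, Σhalf²=0.168100
  +B: nom +8.400 → Σnom=-9.800; wc +0.130/-0.040 → slack +0.620/-0.370; half-tol=0.085, Σhalf²=0.175325
  +C: nom +8.700 → Σnom=-1.100; wc +0.378/-0.378 → slack +0.998/-0.748; half-tol=0.378, Σhalf²=0.318209
Nominal = -1.100. Worst-case = [-1.100 - 0.748, -1.100 + 0.998] = [-1.848, -0.102]. RSS = √0.318209 = 0.564.

nominal=-1.100 wc=[-1.848,-0.102] rss=0.564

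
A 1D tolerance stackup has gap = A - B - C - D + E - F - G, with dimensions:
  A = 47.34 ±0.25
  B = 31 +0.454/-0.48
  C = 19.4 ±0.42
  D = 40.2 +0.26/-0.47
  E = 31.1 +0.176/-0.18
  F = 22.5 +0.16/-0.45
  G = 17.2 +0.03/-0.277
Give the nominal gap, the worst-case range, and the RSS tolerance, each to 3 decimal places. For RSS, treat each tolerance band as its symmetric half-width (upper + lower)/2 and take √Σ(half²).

nominal=-51.860 wc=[-53.614,-49.337] rss=0.859

Stack each dimension's contribution:
  +A: nom +47.340 → Σnom=47.340; wc +0.250/-0.250 → slack +0.250/-0.250; half-tol=0.250, Σhalf²=0.062500
  -B: nom -31.000 → Σnom=16.340; wc +0.480/-0.454 → slack +0.730/-0.704; half-tol=0.467, Σhalf²=0.280589
  -C: nom -19.400 → Σnom=-3.060; wc +0.420/-0.420 → slack +1.150/-1.124; half-tol=0.420, Σhalf²=0.456989
  -D: nom -40.200 → Σnom=-43.260; wc +0.470/-0.260 → slack +1.620/-1.384; half-tol=0.365, Σhalf²=0.590214
  +E: nom +31.100 → Σnom=-12.160; wc +0.176/-0.180 → slack +1.796/-1.564; half-tol=0.178, Σhalf²=0.621898
  -F: nom -22.500 → Σnom=-34.660; wc +0.450/-0.160 → slack +2.246/-1.724; half-tol=0.305, Σhalf²=0.714923
  -G: nom -17.200 → Σnom=-51.860; wc +0.277/-0.030 → slack +2.523/-1.754; half-tol=0.154, Σhalf²=0.738485
Nominal = -51.860. Worst-case = [-51.860 - 1.754, -51.860 + 2.523] = [-53.614, -49.337]. RSS = √0.738485 = 0.859.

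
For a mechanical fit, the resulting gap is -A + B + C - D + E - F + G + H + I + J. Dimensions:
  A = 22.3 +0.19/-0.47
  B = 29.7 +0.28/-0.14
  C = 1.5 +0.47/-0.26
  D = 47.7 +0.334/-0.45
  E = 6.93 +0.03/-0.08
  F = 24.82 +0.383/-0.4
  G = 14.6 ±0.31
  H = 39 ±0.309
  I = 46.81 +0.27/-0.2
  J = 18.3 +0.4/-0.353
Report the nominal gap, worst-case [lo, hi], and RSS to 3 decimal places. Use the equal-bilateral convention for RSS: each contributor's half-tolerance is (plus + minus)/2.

nominal=62.020 wc=[59.461,65.409] rss=0.992

Stack each dimension's contribution:
  -A: nom -22.300 → Σnom=-22.300; wc +0.470/-0.190 → slack +0.470/-0.190; half-tol=0.330, Σhalf²=0.108900
  +B: nom +29.700 → Σnom=7.400; wc +0.280/-0.140 → slack +0.750/-0.330; half-tol=0.210, Σhalf²=0.153000
  +C: nom +1.500 → Σnom=8.900; wc +0.470/-0.260 → slack +1.220/-0.590; half-tol=0.365, Σhalf²=0.286225
  -D: nom -47.700 → Σnom=-38.800; wc +0.450/-0.334 → slack +1.670/-0.924; half-tol=0.392, Σhalf²=0.439889
  +E: nom +6.930 → Σnom=-31.870; wc +0.030/-0.080 → slack +1.700/-1.004; half-tol=0.055, Σhalf²=0.442914
  -F: nom -24.820 → Σnom=-56.690; wc +0.400/-0.383 → slack +2.100/-1.387; half-tol=0.392, Σhalf²=0.596186
  +G: nom +14.600 → Σnom=-42.090; wc +0.310/-0.310 → slack +2.410/-1.697; half-tol=0.310, Σhalf²=0.692286
  +H: nom +39.000 → Σnom=-3.090; wc +0.309/-0.309 → slack +2.719/-2.006; half-tol=0.309, Σhalf²=0.787767
  +I: nom +46.810 → Σnom=43.720; wc +0.270/-0.200 → slack +2.989/-2.206; half-tol=0.235, Σhalf²=0.842992
  +J: nom +18.300 → Σnom=62.020; wc +0.400/-0.353 → slack +3.389/-2.559; half-tol=0.377, Σhalf²=0.984744
Nominal = 62.020. Worst-case = [62.020 - 2.559, 62.020 + 3.389] = [59.461, 65.409]. RSS = √0.984744 = 0.992.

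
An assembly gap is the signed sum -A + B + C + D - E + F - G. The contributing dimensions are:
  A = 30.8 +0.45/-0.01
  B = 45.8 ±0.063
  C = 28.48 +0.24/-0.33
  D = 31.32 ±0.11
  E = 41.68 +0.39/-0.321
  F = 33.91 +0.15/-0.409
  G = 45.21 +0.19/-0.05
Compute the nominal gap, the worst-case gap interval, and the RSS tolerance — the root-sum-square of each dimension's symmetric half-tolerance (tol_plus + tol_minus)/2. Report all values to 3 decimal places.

nominal=21.820 wc=[19.878,22.764] rss=0.608

Stack each dimension's contribution:
  -A: nom -30.800 → Σnom=-30.800; wc +0.010/-0.450 → slack +0.010/-0.450; half-tol=0.230, Σhalf²=0.052900
  +B: nom +45.800 → Σnom=15.000; wc +0.063/-0.063 → slack +0.073/-0.513; half-tol=0.063, Σhalf²=0.056869
  +C: nom +28.480 → Σnom=43.480; wc +0.240/-0.330 → slack +0.313/-0.843; half-tol=0.285, Σhalf²=0.138094
  +D: nom +31.320 → Σnom=74.800; wc +0.110/-0.110 → slack +0.423/-0.953; half-tol=0.110, Σhalf²=0.150194
  -E: nom -41.680 → Σnom=33.120; wc +0.321/-0.390 → slack +0.744/-1.343; half-tol=0.356, Σhalf²=0.276574
  +F: nom +33.910 → Σnom=67.030; wc +0.150/-0.409 → slack +0.894/-1.752; half-tol=0.279, Σhalf²=0.354695
  -G: nom -45.210 → Σnom=21.820; wc +0.050/-0.190 → slack +0.944/-1.942; half-tol=0.120, Σhalf²=0.369095
Nominal = 21.820. Worst-case = [21.820 - 1.942, 21.820 + 0.944] = [19.878, 22.764]. RSS = √0.369095 = 0.608.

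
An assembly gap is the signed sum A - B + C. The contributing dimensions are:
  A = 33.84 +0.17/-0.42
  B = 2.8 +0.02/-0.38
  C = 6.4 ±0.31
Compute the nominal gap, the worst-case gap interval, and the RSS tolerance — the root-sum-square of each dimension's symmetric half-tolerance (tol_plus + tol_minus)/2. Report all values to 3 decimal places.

nominal=37.440 wc=[36.690,38.300] rss=0.472

Stack each dimension's contribution:
  +A: nom +33.840 → Σnom=33.840; wc +0.170/-0.420 → slack +0.170/-0.420; half-tol=0.295, Σhalf²=0.087025
  -B: nom -2.800 → Σnom=31.040; wc +0.380/-0.020 → slack +0.550/-0.440; half-tol=0.200, Σhalf²=0.127025
  +C: nom +6.400 → Σnom=37.440; wc +0.310/-0.310 → slack +0.860/-0.750; half-tol=0.310, Σhalf²=0.223125
Nominal = 37.440. Worst-case = [37.440 - 0.750, 37.440 + 0.860] = [36.690, 38.300]. RSS = √0.223125 = 0.472.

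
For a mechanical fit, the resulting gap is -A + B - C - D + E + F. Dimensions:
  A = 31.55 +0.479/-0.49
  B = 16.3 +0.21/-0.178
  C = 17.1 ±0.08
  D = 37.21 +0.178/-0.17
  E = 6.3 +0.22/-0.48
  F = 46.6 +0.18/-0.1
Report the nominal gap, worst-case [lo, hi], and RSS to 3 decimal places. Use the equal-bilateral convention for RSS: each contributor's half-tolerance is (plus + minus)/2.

nominal=-16.660 wc=[-18.155,-15.310] rss=0.672

Stack each dimension's contribution:
  -A: nom -31.550 → Σnom=-31.550; wc +0.490/-0.479 → slack +0.490/-0.479; half-tol=0.484, Σhalf²=0.234740
  +B: nom +16.300 → Σnom=-15.250; wc +0.210/-0.178 → slack +0.700/-0.657; half-tol=0.194, Σhalf²=0.272376
  -C: nom -17.100 → Σnom=-32.350; wc +0.080/-0.080 → slack +0.780/-0.737; half-tol=0.080, Σhalf²=0.278776
  -D: nom -37.210 → Σnom=-69.560; wc +0.170/-0.178 → slack +0.950/-0.915; half-tol=0.174, Σhalf²=0.309052
  +E: nom +6.300 → Σnom=-63.260; wc +0.220/-0.480 → slack +1.170/-1.395; half-tol=0.350, Σhalf²=0.431552
  +F: nom +46.600 → Σnom=-16.660; wc +0.180/-0.100 → slack +1.350/-1.495; half-tol=0.140, Σhalf²=0.451152
Nominal = -16.660. Worst-case = [-16.660 - 1.495, -16.660 + 1.350] = [-18.155, -15.310]. RSS = √0.451152 = 0.672.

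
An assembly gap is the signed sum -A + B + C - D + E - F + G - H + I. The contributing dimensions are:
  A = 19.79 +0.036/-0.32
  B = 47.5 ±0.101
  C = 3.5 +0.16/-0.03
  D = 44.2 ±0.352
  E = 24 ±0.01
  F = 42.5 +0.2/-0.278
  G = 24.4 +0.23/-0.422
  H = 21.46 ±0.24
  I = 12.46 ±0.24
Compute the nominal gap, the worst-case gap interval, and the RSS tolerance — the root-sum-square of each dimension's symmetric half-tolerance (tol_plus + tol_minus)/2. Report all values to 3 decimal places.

Stack each dimension's contribution:
  -A: nom -19.790 → Σnom=-19.790; wc +0.320/-0.036 → slack +0.320/-0.036; half-tol=0.178, Σhalf²=0.031684
  +B: nom +47.500 → Σnom=27.710; wc +0.101/-0.101 → slack +0.421/-0.137; half-tol=0.101, Σhalf²=0.041885
  +C: nom +3.500 → Σnom=31.210; wc +0.160/-0.030 → slack +0.581/-0.167; half-tol=0.095, Σhalf²=0.050910
  -D: nom -44.200 → Σnom=-12.990; wc +0.352/-0.352 → slack +0.933/-0.519; half-tol=0.352, Σhalf²=0.174814
  +E: nom +24.000 → Σnom=11.010; wc +0.010/-0.010 → slack +0.943/-0.529; half-tol=0.010, Σhalf²=0.174914
  -F: nom -42.500 → Σnom=-31.490; wc +0.278/-0.200 → slack +1.221/-0.729; half-tol=0.239, Σhalf²=0.232035
  +G: nom +24.400 → Σnom=-7.090; wc +0.230/-0.422 → slack +1.451/-1.151; half-tol=0.326, Σhalf²=0.338311
  -H: nom -21.460 → Σnom=-28.550; wc +0.240/-0.240 → slack +1.691/-1.391; half-tol=0.240, Σhalf²=0.395911
  +I: nom +12.460 → Σnom=-16.090; wc +0.240/-0.240 → slack +1.931/-1.631; half-tol=0.240, Σhalf²=0.453511
Nominal = -16.090. Worst-case = [-16.090 - 1.631, -16.090 + 1.931] = [-17.721, -14.159]. RSS = √0.453511 = 0.673.

nominal=-16.090 wc=[-17.721,-14.159] rss=0.673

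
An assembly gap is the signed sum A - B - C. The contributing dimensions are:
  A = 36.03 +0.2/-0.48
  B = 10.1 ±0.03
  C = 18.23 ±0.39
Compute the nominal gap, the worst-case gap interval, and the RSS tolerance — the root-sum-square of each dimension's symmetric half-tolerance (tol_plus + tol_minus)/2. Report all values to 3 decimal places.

Stack each dimension's contribution:
  +A: nom +36.030 → Σnom=36.030; wc +0.200/-0.480 → slack +0.200/-0.480; half-tol=0.340, Σhalf²=0.115600
  -B: nom -10.100 → Σnom=25.930; wc +0.030/-0.030 → slack +0.230/-0.510; half-tol=0.030, Σhalf²=0.116500
  -C: nom -18.230 → Σnom=7.700; wc +0.390/-0.390 → slack +0.620/-0.900; half-tol=0.390, Σhalf²=0.268600
Nominal = 7.700. Worst-case = [7.700 - 0.900, 7.700 + 0.620] = [6.800, 8.320]. RSS = √0.268600 = 0.518.

nominal=7.700 wc=[6.800,8.320] rss=0.518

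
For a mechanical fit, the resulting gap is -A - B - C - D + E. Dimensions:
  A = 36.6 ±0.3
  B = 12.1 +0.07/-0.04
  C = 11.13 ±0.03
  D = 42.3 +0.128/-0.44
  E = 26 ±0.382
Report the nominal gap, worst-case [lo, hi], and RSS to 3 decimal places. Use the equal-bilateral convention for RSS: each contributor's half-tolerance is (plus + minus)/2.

nominal=-76.130 wc=[-77.040,-74.938] rss=0.566

Stack each dimension's contribution:
  -A: nom -36.600 → Σnom=-36.600; wc +0.300/-0.300 → slack +0.300/-0.300; half-tol=0.300, Σhalf²=0.090000
  -B: nom -12.100 → Σnom=-48.700; wc +0.040/-0.070 → slack +0.340/-0.370; half-tol=0.055, Σhalf²=0.093025
  -C: nom -11.130 → Σnom=-59.830; wc +0.030/-0.030 → slack +0.370/-0.400; half-tol=0.030, Σhalf²=0.093925
  -D: nom -42.300 → Σnom=-102.130; wc +0.440/-0.128 → slack +0.810/-0.528; half-tol=0.284, Σhalf²=0.174581
  +E: nom +26.000 → Σnom=-76.130; wc +0.382/-0.382 → slack +1.192/-0.910; half-tol=0.382, Σhalf²=0.320505
Nominal = -76.130. Worst-case = [-76.130 - 0.910, -76.130 + 1.192] = [-77.040, -74.938]. RSS = √0.320505 = 0.566.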